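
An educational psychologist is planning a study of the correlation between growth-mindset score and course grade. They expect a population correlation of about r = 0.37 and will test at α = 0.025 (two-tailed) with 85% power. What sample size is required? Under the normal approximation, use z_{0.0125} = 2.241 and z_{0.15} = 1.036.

Fisher's z: C = ½·ln((1+r)/(1−r)) = ½·ln(2.1746) = 0.3884.
n = ((z_{α/2} + z_β)/C)² + 3.
(2.241 + 1.036) / 0.3884 = 3.277 / 0.3884 = 8.437.
n = 8.437² + 3 = 71.19 + 3 = 74.2.
Round up.

n = 75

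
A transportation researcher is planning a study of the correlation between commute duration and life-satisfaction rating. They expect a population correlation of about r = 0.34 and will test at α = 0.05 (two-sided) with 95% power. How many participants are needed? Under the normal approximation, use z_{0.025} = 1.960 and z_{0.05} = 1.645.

Fisher's z: C = ½·ln((1+r)/(1−r)) = ½·ln(2.0303) = 0.3541.
n = ((z_{α/2} + z_β)/C)² + 3.
(1.960 + 1.645) / 0.3541 = 3.605 / 0.3541 = 10.181.
n = 10.181² + 3 = 103.65 + 3 = 106.6.
Round up.

n = 107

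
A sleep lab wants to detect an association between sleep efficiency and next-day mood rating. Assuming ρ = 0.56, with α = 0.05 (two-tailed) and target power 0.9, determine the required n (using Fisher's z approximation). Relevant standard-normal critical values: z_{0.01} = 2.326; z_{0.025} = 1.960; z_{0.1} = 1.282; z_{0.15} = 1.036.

n = 30

Fisher's z: C = ½·ln((1+r)/(1−r)) = ½·ln(3.5455) = 0.6328.
n = ((z_{α/2} + z_β)/C)² + 3.
(1.960 + 1.282) / 0.6328 = 3.242 / 0.6328 = 5.123.
n = 5.123² + 3 = 26.25 + 3 = 29.2.
Round up.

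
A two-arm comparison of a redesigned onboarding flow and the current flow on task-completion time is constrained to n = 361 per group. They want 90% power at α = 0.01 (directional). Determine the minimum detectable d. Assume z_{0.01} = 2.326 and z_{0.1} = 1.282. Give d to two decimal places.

d_min ≈ 0.27

For two independent groups of n = 361 each: d_min = (z_{α} + z_β)·√(2/n).
z-sum = 2.326 + 1.282 = 3.608.
d_min = 3.608 × √(2/361) = 3.608 × 0.0744 = 0.269.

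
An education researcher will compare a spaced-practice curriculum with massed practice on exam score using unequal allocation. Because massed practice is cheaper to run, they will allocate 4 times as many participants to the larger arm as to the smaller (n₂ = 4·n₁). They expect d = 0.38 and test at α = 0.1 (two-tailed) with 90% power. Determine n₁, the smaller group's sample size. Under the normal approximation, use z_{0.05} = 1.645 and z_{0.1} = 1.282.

n₁ = 75

With allocation ratio k = n₂/n₁ = 4, Var(x̄₁−x̄₂) = σ²(1/n₁ + 1/(k·n₁)) = σ²·(k+1)/(k·n₁).
So n₁ = (1 + 1/k)·((z_{α/2} + z_β)/d)² = 1.250 × (2.927/0.38)².
n₁ = 1.250 × 59.33 = 74.2.
Round up: n₁ = 75, giving n₂ = 4 × 75 = 300.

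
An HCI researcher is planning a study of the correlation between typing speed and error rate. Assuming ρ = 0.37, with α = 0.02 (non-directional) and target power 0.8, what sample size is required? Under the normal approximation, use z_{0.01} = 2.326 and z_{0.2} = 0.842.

Fisher's z: C = ½·ln((1+r)/(1−r)) = ½·ln(2.1746) = 0.3884.
n = ((z_{α/2} + z_β)/C)² + 3.
(2.326 + 0.842) / 0.3884 = 3.168 / 0.3884 = 8.157.
n = 8.157² + 3 = 66.53 + 3 = 69.5.
Round up.

n = 70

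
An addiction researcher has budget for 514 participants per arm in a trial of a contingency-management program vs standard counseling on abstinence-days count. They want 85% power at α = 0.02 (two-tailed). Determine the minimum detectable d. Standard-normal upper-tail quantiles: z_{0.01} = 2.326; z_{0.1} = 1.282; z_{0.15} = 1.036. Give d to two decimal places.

d_min ≈ 0.21

For two independent groups of n = 514 each: d_min = (z_{α/2} + z_β)·√(2/n).
z-sum = 2.326 + 1.036 = 3.362.
d_min = 3.362 × √(2/514) = 3.362 × 0.0624 = 0.210.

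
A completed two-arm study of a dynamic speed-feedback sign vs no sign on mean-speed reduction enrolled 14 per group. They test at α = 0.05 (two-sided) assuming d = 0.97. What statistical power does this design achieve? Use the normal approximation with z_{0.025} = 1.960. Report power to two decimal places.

For two equal groups, power = Φ(d·√(n/2) − z_{α/2}).
d·√(n/2) = 0.97 × √(14/2) = 0.97 × 2.646 = 2.566.
z_β = 2.566 − 1.960 = 0.606.
Power = Φ(0.606) = 0.728.

power ≈ 0.73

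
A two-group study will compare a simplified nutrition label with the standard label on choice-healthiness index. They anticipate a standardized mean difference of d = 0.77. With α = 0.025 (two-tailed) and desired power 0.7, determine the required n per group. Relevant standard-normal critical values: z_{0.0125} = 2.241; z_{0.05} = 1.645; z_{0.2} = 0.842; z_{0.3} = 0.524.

For two independent groups with equal n: n = 2·((z_{α/2} + z_β) / d)².
z_{α/2} + z_β = 2.241 + 0.524 = 2.765.
n = 2 × (2.765 / 0.77)² = 2 × 3.591² = 2 × 12.89 = 25.8.
Round up to the next whole participant.

n = 26 per group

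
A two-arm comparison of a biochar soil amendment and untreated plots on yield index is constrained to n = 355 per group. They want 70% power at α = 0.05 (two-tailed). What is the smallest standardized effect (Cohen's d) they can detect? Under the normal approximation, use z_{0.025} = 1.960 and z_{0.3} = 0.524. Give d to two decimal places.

For two independent groups of n = 355 each: d_min = (z_{α/2} + z_β)·√(2/n).
z-sum = 1.960 + 0.524 = 2.484.
d_min = 2.484 × √(2/355) = 2.484 × 0.0751 = 0.186.

d_min ≈ 0.19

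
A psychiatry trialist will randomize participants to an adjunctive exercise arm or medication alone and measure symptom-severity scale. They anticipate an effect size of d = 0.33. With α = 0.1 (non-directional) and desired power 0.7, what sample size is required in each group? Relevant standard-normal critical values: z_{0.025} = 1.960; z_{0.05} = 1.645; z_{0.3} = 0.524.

n = 87 per group

For two independent groups with equal n: n = 2·((z_{α/2} + z_β) / d)².
z_{α/2} + z_β = 1.645 + 0.524 = 2.169.
n = 2 × (2.169 / 0.33)² = 2 × 6.573² = 2 × 43.20 = 86.4.
Round up to the next whole participant.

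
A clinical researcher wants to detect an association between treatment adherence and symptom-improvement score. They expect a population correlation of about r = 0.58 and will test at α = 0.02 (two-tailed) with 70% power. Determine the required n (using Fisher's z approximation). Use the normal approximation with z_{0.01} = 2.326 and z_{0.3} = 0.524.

n = 22

Fisher's z: C = ½·ln((1+r)/(1−r)) = ½·ln(3.7619) = 0.6625.
n = ((z_{α/2} + z_β)/C)² + 3.
(2.326 + 0.524) / 0.6625 = 2.850 / 0.6625 = 4.302.
n = 4.302² + 3 = 18.51 + 3 = 21.5.
Round up.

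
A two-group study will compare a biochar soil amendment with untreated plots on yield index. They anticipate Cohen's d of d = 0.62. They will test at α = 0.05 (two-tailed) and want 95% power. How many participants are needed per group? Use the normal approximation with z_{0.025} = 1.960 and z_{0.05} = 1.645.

For two independent groups with equal n: n = 2·((z_{α/2} + z_β) / d)².
z_{α/2} + z_β = 1.960 + 1.645 = 3.605.
n = 2 × (3.605 / 0.62)² = 2 × 5.815² = 2 × 33.81 = 67.6.
Round up to the next whole participant.

n = 68 per group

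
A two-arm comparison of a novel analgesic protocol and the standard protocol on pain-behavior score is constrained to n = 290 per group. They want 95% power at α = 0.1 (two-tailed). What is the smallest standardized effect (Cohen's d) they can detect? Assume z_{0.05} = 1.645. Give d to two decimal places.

For two independent groups of n = 290 each: d_min = (z_{α/2} + z_β)·√(2/n).
z-sum = 1.645 + 1.645 = 3.290.
d_min = 3.290 × √(2/290) = 3.290 × 0.0830 = 0.273.

d_min ≈ 0.27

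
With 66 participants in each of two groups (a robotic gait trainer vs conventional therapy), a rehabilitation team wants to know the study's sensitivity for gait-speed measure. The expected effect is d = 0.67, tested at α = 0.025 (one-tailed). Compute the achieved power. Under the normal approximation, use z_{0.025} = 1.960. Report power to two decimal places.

power ≈ 0.97

For two equal groups, power = Φ(d·√(n/2) − z_{α}).
d·√(n/2) = 0.67 × √(66/2) = 0.67 × 5.745 = 3.849.
z_β = 3.849 − 1.960 = 1.889.
Power = Φ(1.889) = 0.971.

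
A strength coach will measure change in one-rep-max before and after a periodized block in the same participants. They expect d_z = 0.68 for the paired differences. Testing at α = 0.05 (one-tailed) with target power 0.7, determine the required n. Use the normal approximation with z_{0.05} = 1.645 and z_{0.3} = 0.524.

n = 11 pairs

For a paired (one-sample on differences) test: n = ((z_{α} + z_β) / d)².
z_{α} + z_β = 1.645 + 0.524 = 2.169.
n = (2.169 / 0.68)² = 3.190² = 10.17.
Round up.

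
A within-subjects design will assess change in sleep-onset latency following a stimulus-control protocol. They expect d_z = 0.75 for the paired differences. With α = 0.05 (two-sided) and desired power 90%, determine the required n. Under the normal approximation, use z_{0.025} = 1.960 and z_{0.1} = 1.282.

n = 19 pairs

For a paired (one-sample on differences) test: n = ((z_{α/2} + z_β) / d)².
z_{α/2} + z_β = 1.960 + 1.282 = 3.242.
n = (3.242 / 0.75)² = 4.323² = 18.69.
Round up.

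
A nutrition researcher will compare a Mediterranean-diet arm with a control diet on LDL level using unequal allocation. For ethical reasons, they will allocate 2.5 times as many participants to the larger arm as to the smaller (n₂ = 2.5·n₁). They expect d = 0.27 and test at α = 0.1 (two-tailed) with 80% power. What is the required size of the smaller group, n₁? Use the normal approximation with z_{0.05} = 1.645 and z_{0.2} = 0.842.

With allocation ratio k = n₂/n₁ = 2.5, Var(x̄₁−x̄₂) = σ²(1/n₁ + 1/(k·n₁)) = σ²·(k+1)/(k·n₁).
So n₁ = (1 + 1/k)·((z_{α/2} + z_β)/d)² = 1.400 × (2.487/0.27)².
n₁ = 1.400 × 84.84 = 118.8.
Round up: n₁ = 119, giving n₂ = ⌈2.5 × 119⌉ = ⌈297.5⌉ = 298.

n₁ = 119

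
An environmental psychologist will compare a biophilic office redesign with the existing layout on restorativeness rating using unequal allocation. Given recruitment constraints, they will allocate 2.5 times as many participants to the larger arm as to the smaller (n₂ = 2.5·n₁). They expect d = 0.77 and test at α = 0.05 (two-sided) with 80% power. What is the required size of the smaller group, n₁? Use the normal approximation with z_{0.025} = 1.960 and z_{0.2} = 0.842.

With allocation ratio k = n₂/n₁ = 2.5, Var(x̄₁−x̄₂) = σ²(1/n₁ + 1/(k·n₁)) = σ²·(k+1)/(k·n₁).
So n₁ = (1 + 1/k)·((z_{α/2} + z_β)/d)² = 1.400 × (2.802/0.77)².
n₁ = 1.400 × 13.24 = 18.5.
Round up: n₁ = 19, giving n₂ = ⌈2.5 × 19⌉ = ⌈47.5⌉ = 48.

n₁ = 19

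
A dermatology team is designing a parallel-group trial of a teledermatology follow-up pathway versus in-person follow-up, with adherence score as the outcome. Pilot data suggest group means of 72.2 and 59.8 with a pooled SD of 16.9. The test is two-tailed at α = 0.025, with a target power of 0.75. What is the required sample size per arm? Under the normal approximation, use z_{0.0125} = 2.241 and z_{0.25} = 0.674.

Cohen's d = |M₁ − M₂| / SD_pooled = |72.2 − 59.8| / 16.9 = 12.4 / 16.9 = 0.734.
For two independent groups with equal n: n = 2·((z_{α/2} + z_β) / d)².
z_{α/2} + z_β = 2.241 + 0.674 = 2.915.
n = 2 × (2.915 / 0.734)² = 2 × 3.971² = 2 × 15.77 = 31.5.
Round up to the next whole participant.

n = 32 per group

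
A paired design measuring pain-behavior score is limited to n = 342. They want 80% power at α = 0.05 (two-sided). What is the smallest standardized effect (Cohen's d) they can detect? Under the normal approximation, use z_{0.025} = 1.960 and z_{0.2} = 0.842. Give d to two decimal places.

For a single sample (or paired design) of n = 342: d_min = (z_{α/2} + z_β)/√n.
z-sum = 1.960 + 0.842 = 2.802.
d_min = 2.802 / √342 = 2.802 / 18.493 = 0.152.

d_min ≈ 0.15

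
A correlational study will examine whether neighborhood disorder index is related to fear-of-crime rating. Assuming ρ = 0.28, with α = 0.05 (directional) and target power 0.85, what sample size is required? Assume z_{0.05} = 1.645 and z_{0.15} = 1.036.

n = 90

Fisher's z: C = ½·ln((1+r)/(1−r)) = ½·ln(1.7778) = 0.2877.
n = ((z_{α} + z_β)/C)² + 3.
(1.645 + 1.036) / 0.2877 = 2.681 / 0.2877 = 9.319.
n = 9.319² + 3 = 86.84 + 3 = 89.8.
Round up.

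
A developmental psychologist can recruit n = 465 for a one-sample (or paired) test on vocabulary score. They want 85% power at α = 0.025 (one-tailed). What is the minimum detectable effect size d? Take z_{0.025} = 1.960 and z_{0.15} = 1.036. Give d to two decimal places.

For a single sample (or paired design) of n = 465: d_min = (z_{α} + z_β)/√n.
z-sum = 1.960 + 1.036 = 2.996.
d_min = 2.996 / √465 = 2.996 / 21.564 = 0.139.

d_min ≈ 0.14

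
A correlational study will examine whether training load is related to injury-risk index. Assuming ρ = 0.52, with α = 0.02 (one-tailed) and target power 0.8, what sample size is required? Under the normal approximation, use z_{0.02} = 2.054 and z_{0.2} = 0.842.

n = 29

Fisher's z: C = ½·ln((1+r)/(1−r)) = ½·ln(3.1667) = 0.5763.
n = ((z_{α} + z_β)/C)² + 3.
(2.054 + 0.842) / 0.5763 = 2.896 / 0.5763 = 5.025.
n = 5.025² + 3 = 25.25 + 3 = 28.3.
Round up.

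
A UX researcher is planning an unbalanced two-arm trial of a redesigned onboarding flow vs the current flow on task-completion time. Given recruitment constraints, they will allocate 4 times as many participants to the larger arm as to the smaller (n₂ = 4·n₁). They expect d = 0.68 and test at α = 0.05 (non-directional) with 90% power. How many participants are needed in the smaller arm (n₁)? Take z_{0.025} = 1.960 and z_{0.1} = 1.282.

With allocation ratio k = n₂/n₁ = 4, Var(x̄₁−x̄₂) = σ²(1/n₁ + 1/(k·n₁)) = σ²·(k+1)/(k·n₁).
So n₁ = (1 + 1/k)·((z_{α/2} + z_β)/d)² = 1.250 × (3.242/0.68)².
n₁ = 1.250 × 22.73 = 28.4.
Round up: n₁ = 29, giving n₂ = 4 × 29 = 116.

n₁ = 29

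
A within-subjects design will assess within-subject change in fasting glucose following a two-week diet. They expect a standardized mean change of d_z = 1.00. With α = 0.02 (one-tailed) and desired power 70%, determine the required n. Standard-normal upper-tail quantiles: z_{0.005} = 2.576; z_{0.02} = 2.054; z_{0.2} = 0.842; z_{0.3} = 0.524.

n = 7 pairs

For a paired (one-sample on differences) test: n = ((z_{α} + z_β) / d)².
z_{α} + z_β = 2.054 + 0.524 = 2.578.
n = (2.578 / 1.00)² = 2.578² = 6.65.
Round up.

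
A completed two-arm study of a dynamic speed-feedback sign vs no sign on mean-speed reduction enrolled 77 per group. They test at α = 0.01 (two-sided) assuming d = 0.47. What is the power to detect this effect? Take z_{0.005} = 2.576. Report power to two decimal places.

For two equal groups, power = Φ(d·√(n/2) − z_{α/2}).
d·√(n/2) = 0.47 × √(77/2) = 0.47 × 6.205 = 2.916.
z_β = 2.916 − 2.576 = 0.340.
Power = Φ(0.340) = 0.633.

power ≈ 0.63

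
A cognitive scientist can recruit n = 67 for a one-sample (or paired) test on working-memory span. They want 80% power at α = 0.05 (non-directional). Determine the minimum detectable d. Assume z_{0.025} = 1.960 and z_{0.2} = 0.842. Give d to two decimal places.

d_min ≈ 0.34

For a single sample (or paired design) of n = 67: d_min = (z_{α/2} + z_β)/√n.
z-sum = 1.960 + 0.842 = 2.802.
d_min = 2.802 / √67 = 2.802 / 8.185 = 0.342.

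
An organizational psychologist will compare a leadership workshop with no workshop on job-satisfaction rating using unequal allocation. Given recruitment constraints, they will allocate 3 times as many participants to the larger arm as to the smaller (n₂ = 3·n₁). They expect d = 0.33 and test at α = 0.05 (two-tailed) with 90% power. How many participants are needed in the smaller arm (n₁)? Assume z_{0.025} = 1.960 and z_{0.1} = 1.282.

n₁ = 129

With allocation ratio k = n₂/n₁ = 3, Var(x̄₁−x̄₂) = σ²(1/n₁ + 1/(k·n₁)) = σ²·(k+1)/(k·n₁).
So n₁ = (1 + 1/k)·((z_{α/2} + z_β)/d)² = 1.333 × (3.242/0.33)².
n₁ = 1.333 × 96.52 = 128.7.
Round up: n₁ = 129, giving n₂ = 3 × 129 = 387.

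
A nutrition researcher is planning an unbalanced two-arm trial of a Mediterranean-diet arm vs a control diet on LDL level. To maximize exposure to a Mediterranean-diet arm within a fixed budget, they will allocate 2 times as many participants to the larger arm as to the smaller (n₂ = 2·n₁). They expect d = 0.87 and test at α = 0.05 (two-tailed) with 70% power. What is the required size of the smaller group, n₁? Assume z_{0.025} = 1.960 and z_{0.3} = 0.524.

n₁ = 13

With allocation ratio k = n₂/n₁ = 2, Var(x̄₁−x̄₂) = σ²(1/n₁ + 1/(k·n₁)) = σ²·(k+1)/(k·n₁).
So n₁ = (1 + 1/k)·((z_{α/2} + z_β)/d)² = 1.500 × (2.484/0.87)².
n₁ = 1.500 × 8.15 = 12.2.
Round up: n₁ = 13, giving n₂ = 2 × 13 = 26.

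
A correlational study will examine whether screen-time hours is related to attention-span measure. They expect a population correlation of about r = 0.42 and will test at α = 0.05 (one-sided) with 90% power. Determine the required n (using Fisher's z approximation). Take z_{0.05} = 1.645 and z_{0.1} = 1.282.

Fisher's z: C = ½·ln((1+r)/(1−r)) = ½·ln(2.4483) = 0.4477.
n = ((z_{α} + z_β)/C)² + 3.
(1.645 + 1.282) / 0.4477 = 2.927 / 0.4477 = 6.538.
n = 6.538² + 3 = 42.74 + 3 = 45.7.
Round up.

n = 46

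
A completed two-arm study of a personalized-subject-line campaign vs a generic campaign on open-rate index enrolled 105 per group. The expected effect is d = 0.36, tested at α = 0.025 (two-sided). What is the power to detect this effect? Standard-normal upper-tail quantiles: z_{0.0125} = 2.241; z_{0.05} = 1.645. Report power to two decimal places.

For two equal groups, power = Φ(d·√(n/2) − z_{α/2}).
d·√(n/2) = 0.36 × √(105/2) = 0.36 × 7.246 = 2.608.
z_β = 2.608 − 2.241 = 0.367.
Power = Φ(0.367) = 0.643.

power ≈ 0.64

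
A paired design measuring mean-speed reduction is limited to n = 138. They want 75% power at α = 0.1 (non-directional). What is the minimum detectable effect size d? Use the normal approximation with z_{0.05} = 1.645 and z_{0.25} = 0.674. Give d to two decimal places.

d_min ≈ 0.20

For a single sample (or paired design) of n = 138: d_min = (z_{α/2} + z_β)/√n.
z-sum = 1.645 + 0.674 = 2.319.
d_min = 2.319 / √138 = 2.319 / 11.747 = 0.197.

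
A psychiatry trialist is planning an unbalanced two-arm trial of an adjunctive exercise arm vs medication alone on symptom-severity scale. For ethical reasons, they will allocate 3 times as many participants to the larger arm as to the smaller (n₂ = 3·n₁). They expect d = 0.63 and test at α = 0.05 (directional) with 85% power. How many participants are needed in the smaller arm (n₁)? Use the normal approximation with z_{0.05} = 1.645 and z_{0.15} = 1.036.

With allocation ratio k = n₂/n₁ = 3, Var(x̄₁−x̄₂) = σ²(1/n₁ + 1/(k·n₁)) = σ²·(k+1)/(k·n₁).
So n₁ = (1 + 1/k)·((z_{α} + z_β)/d)² = 1.333 × (2.681/0.63)².
n₁ = 1.333 × 18.11 = 24.1.
Round up: n₁ = 25, giving n₂ = 3 × 25 = 75.

n₁ = 25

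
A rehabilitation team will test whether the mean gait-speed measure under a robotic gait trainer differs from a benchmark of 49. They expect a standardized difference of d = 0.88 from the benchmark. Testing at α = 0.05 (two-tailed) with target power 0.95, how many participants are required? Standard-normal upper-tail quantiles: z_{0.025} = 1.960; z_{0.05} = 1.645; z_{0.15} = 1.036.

For a one-sample test: n = ((z_{α/2} + z_β) / d)².
z_{α/2} + z_β = 1.960 + 1.645 = 3.605.
n = (3.605 / 0.88)² = 4.097² = 16.78.
Round up.

n = 17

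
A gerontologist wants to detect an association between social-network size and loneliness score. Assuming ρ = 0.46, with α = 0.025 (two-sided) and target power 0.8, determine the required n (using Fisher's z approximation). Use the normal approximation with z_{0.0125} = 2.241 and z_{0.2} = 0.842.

Fisher's z: C = ½·ln((1+r)/(1−r)) = ½·ln(2.7037) = 0.4973.
n = ((z_{α/2} + z_β)/C)² + 3.
(2.241 + 0.842) / 0.4973 = 3.083 / 0.4973 = 6.199.
n = 6.199² + 3 = 38.43 + 3 = 41.4.
Round up.

n = 42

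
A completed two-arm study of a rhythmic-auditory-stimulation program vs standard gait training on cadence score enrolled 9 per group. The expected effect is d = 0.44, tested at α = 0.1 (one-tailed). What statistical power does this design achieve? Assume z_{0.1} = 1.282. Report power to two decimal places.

power ≈ 0.36

For two equal groups, power = Φ(d·√(n/2) − z_{α}).
d·√(n/2) = 0.44 × √(9/2) = 0.44 × 2.121 = 0.933.
z_β = 0.933 − 1.282 = -0.349.
Power = Φ(-0.349) = 0.364.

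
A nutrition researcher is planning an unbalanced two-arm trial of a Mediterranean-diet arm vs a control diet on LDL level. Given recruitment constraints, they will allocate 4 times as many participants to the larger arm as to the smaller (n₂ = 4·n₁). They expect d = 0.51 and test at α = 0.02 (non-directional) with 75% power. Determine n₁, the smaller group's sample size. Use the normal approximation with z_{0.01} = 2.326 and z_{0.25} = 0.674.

n₁ = 44

With allocation ratio k = n₂/n₁ = 4, Var(x̄₁−x̄₂) = σ²(1/n₁ + 1/(k·n₁)) = σ²·(k+1)/(k·n₁).
So n₁ = (1 + 1/k)·((z_{α/2} + z_β)/d)² = 1.250 × (3.000/0.51)².
n₁ = 1.250 × 34.60 = 43.3.
Round up: n₁ = 44, giving n₂ = 4 × 44 = 176.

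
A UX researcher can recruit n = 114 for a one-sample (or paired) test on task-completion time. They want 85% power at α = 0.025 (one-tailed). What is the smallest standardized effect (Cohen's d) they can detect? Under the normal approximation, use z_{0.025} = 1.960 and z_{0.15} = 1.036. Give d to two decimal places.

For a single sample (or paired design) of n = 114: d_min = (z_{α} + z_β)/√n.
z-sum = 1.960 + 1.036 = 2.996.
d_min = 2.996 / √114 = 2.996 / 10.677 = 0.281.

d_min ≈ 0.28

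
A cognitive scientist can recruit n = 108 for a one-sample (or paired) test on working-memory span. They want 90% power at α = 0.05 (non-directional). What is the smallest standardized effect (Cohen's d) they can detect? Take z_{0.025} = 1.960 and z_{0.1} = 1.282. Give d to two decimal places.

For a single sample (or paired design) of n = 108: d_min = (z_{α/2} + z_β)/√n.
z-sum = 1.960 + 1.282 = 3.242.
d_min = 3.242 / √108 = 3.242 / 10.392 = 0.312.

d_min ≈ 0.31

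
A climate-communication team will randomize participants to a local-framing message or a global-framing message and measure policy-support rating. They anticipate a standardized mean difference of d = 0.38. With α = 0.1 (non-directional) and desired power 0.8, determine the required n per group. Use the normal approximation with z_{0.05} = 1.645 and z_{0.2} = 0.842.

For two independent groups with equal n: n = 2·((z_{α/2} + z_β) / d)².
z_{α/2} + z_β = 1.645 + 0.842 = 2.487.
n = 2 × (2.487 / 0.38)² = 2 × 6.545² = 2 × 42.83 = 85.7.
Round up to the next whole participant.

n = 86 per group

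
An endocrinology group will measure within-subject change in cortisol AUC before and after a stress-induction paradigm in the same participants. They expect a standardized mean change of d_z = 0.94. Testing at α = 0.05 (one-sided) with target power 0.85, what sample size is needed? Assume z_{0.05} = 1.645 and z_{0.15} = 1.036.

For a paired (one-sample on differences) test: n = ((z_{α} + z_β) / d)².
z_{α} + z_β = 1.645 + 1.036 = 2.681.
n = (2.681 / 0.94)² = 2.852² = 8.13.
Round up.

n = 9 pairs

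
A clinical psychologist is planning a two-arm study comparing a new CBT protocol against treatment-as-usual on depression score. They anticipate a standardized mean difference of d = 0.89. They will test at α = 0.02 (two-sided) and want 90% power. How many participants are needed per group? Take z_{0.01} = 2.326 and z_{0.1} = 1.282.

n = 33 per group

For two independent groups with equal n: n = 2·((z_{α/2} + z_β) / d)².
z_{α/2} + z_β = 2.326 + 1.282 = 3.608.
n = 2 × (3.608 / 0.89)² = 2 × 4.054² = 2 × 16.43 = 32.9.
Round up to the next whole participant.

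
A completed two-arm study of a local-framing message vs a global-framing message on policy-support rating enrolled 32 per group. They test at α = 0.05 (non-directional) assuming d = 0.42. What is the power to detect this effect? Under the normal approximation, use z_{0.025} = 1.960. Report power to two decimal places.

power ≈ 0.39

For two equal groups, power = Φ(d·√(n/2) − z_{α/2}).
d·√(n/2) = 0.42 × √(32/2) = 0.42 × 4.000 = 1.680.
z_β = 1.680 − 1.960 = -0.280.
Power = Φ(-0.280) = 0.390.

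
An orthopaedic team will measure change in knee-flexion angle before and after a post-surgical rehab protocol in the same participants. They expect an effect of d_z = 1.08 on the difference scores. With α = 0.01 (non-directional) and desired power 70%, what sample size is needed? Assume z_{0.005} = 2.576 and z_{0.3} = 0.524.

For a paired (one-sample on differences) test: n = ((z_{α/2} + z_β) / d)².
z_{α/2} + z_β = 2.576 + 0.524 = 3.100.
n = (3.100 / 1.08)² = 2.870² = 8.24.
Round up.

n = 9 pairs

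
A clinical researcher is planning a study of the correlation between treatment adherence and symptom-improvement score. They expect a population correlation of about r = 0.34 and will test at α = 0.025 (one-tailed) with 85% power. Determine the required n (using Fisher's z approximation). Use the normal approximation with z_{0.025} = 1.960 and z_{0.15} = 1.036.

n = 75

Fisher's z: C = ½·ln((1+r)/(1−r)) = ½·ln(2.0303) = 0.3541.
n = ((z_{α} + z_β)/C)² + 3.
(1.960 + 1.036) / 0.3541 = 2.996 / 0.3541 = 8.461.
n = 8.461² + 3 = 71.59 + 3 = 74.6.
Round up.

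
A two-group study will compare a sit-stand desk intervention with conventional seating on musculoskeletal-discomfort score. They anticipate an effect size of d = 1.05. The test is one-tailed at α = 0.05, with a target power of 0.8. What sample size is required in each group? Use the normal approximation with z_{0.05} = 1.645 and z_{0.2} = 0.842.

n = 12 per group

For two independent groups with equal n: n = 2·((z_{α} + z_β) / d)².
z_{α} + z_β = 1.645 + 0.842 = 2.487.
n = 2 × (2.487 / 1.05)² = 2 × 2.369² = 2 × 5.61 = 11.2.
Round up to the next whole participant.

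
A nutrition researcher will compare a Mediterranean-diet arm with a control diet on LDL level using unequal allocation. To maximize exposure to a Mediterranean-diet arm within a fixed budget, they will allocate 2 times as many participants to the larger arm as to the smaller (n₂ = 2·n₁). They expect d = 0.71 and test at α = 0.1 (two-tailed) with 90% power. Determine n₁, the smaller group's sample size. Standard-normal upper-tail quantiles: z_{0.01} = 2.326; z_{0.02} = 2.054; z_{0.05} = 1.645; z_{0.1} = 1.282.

n₁ = 26

With allocation ratio k = n₂/n₁ = 2, Var(x̄₁−x̄₂) = σ²(1/n₁ + 1/(k·n₁)) = σ²·(k+1)/(k·n₁).
So n₁ = (1 + 1/k)·((z_{α/2} + z_β)/d)² = 1.500 × (2.927/0.71)².
n₁ = 1.500 × 17.00 = 25.5.
Round up: n₁ = 26, giving n₂ = 2 × 26 = 52.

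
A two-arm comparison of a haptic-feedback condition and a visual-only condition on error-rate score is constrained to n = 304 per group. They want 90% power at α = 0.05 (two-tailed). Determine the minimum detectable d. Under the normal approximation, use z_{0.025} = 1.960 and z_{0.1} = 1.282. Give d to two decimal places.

For two independent groups of n = 304 each: d_min = (z_{α/2} + z_β)·√(2/n).
z-sum = 1.960 + 1.282 = 3.242.
d_min = 3.242 × √(2/304) = 3.242 × 0.0811 = 0.263.

d_min ≈ 0.26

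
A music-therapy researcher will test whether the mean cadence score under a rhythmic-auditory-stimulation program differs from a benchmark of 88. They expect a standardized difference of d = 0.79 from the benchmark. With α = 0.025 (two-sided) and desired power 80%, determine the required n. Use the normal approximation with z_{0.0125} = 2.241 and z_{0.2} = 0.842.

n = 16

For a one-sample test: n = ((z_{α/2} + z_β) / d)².
z_{α/2} + z_β = 2.241 + 0.842 = 3.083.
n = (3.083 / 0.79)² = 3.903² = 15.23.
Round up.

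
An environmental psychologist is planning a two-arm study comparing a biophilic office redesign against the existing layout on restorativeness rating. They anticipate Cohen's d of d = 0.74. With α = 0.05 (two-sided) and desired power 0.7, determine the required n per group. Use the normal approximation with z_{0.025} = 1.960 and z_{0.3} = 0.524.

n = 23 per group

For two independent groups with equal n: n = 2·((z_{α/2} + z_β) / d)².
z_{α/2} + z_β = 1.960 + 0.524 = 2.484.
n = 2 × (2.484 / 0.74)² = 2 × 3.357² = 2 × 11.27 = 22.5.
Round up to the next whole participant.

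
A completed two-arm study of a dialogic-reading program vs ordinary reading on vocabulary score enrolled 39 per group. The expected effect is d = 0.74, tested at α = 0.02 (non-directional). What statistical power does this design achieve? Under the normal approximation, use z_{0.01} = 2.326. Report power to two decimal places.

For two equal groups, power = Φ(d·√(n/2) − z_{α/2}).
d·√(n/2) = 0.74 × √(39/2) = 0.74 × 4.416 = 3.268.
z_β = 3.268 − 2.326 = 0.942.
Power = Φ(0.942) = 0.827.

power ≈ 0.83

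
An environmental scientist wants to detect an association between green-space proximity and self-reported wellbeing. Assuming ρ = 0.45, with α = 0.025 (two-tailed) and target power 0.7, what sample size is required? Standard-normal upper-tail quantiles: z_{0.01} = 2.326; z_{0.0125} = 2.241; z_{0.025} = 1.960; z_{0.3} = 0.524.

n = 36

Fisher's z: C = ½·ln((1+r)/(1−r)) = ½·ln(2.6364) = 0.4847.
n = ((z_{α/2} + z_β)/C)² + 3.
(2.241 + 0.524) / 0.4847 = 2.765 / 0.4847 = 5.705.
n = 5.705² + 3 = 32.54 + 3 = 35.5.
Round up.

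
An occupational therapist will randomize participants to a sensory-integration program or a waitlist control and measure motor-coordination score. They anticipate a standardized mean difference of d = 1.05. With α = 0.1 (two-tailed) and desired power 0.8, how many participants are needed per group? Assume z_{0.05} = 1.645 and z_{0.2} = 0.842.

For two independent groups with equal n: n = 2·((z_{α/2} + z_β) / d)².
z_{α/2} + z_β = 1.645 + 0.842 = 2.487.
n = 2 × (2.487 / 1.05)² = 2 × 2.369² = 2 × 5.61 = 11.2.
Round up to the next whole participant.

n = 12 per group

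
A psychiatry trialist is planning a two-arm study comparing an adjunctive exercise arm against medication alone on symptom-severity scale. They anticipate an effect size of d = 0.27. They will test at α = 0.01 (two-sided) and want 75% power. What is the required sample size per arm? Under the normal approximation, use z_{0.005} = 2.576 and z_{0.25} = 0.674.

For two independent groups with equal n: n = 2·((z_{α/2} + z_β) / d)².
z_{α/2} + z_β = 2.576 + 0.674 = 3.250.
n = 2 × (3.250 / 0.27)² = 2 × 12.037² = 2 × 144.89 = 289.8.
Round up to the next whole participant.

n = 290 per group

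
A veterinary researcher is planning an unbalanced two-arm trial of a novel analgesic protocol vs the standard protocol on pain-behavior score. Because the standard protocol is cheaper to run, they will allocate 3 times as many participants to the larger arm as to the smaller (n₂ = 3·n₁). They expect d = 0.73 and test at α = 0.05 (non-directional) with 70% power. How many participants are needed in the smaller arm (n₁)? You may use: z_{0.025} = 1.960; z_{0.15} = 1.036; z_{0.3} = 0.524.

n₁ = 16

With allocation ratio k = n₂/n₁ = 3, Var(x̄₁−x̄₂) = σ²(1/n₁ + 1/(k·n₁)) = σ²·(k+1)/(k·n₁).
So n₁ = (1 + 1/k)·((z_{α/2} + z_β)/d)² = 1.333 × (2.484/0.73)².
n₁ = 1.333 × 11.58 = 15.4.
Round up: n₁ = 16, giving n₂ = 3 × 16 = 48.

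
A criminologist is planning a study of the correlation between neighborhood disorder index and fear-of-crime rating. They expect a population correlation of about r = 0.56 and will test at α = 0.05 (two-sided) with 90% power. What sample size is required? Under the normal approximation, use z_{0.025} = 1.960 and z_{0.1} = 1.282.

n = 30

Fisher's z: C = ½·ln((1+r)/(1−r)) = ½·ln(3.5455) = 0.6328.
n = ((z_{α/2} + z_β)/C)² + 3.
(1.960 + 1.282) / 0.6328 = 3.242 / 0.6328 = 5.123.
n = 5.123² + 3 = 26.25 + 3 = 29.2.
Round up.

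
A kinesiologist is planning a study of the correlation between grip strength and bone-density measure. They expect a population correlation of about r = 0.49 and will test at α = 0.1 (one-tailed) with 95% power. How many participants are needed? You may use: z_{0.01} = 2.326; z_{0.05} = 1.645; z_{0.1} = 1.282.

Fisher's z: C = ½·ln((1+r)/(1−r)) = ½·ln(2.9216) = 0.5361.
n = ((z_{α} + z_β)/C)² + 3.
(1.282 + 1.645) / 0.5361 = 2.927 / 0.5361 = 5.460.
n = 5.460² + 3 = 29.81 + 3 = 32.8.
Round up.

n = 33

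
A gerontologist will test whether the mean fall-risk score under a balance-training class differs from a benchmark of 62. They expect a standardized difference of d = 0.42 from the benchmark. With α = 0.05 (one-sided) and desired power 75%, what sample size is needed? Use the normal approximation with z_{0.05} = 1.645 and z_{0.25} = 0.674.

For a one-sample test: n = ((z_{α} + z_β) / d)².
z_{α} + z_β = 1.645 + 0.674 = 2.319.
n = (2.319 / 0.42)² = 5.521² = 30.49.
Round up.

n = 31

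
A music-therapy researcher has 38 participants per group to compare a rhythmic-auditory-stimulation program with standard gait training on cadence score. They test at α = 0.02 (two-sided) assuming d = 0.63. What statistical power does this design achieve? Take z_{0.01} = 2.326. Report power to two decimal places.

power ≈ 0.66

For two equal groups, power = Φ(d·√(n/2) − z_{α/2}).
d·√(n/2) = 0.63 × √(38/2) = 0.63 × 4.359 = 2.746.
z_β = 2.746 − 2.326 = 0.420.
Power = Φ(0.420) = 0.663.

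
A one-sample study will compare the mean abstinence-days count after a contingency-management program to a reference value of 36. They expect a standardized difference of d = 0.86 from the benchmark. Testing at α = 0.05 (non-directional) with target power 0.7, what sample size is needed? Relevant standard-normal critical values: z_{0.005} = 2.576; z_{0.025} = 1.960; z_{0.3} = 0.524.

For a one-sample test: n = ((z_{α/2} + z_β) / d)².
z_{α/2} + z_β = 1.960 + 0.524 = 2.484.
n = (2.484 / 0.86)² = 2.888² = 8.34.
Round up.

n = 9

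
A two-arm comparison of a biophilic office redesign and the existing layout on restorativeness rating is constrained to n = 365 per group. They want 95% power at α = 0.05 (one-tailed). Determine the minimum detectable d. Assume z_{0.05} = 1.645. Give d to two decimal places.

For two independent groups of n = 365 each: d_min = (z_{α} + z_β)·√(2/n).
z-sum = 1.645 + 1.645 = 3.290.
d_min = 3.290 × √(2/365) = 3.290 × 0.0740 = 0.244.

d_min ≈ 0.24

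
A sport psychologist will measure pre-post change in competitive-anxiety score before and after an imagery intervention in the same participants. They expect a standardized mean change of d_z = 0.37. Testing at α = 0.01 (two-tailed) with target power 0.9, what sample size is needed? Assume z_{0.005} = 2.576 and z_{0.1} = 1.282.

n = 109 pairs

For a paired (one-sample on differences) test: n = ((z_{α/2} + z_β) / d)².
z_{α/2} + z_β = 2.576 + 1.282 = 3.858.
n = (3.858 / 0.37)² = 10.427² = 108.72.
Round up.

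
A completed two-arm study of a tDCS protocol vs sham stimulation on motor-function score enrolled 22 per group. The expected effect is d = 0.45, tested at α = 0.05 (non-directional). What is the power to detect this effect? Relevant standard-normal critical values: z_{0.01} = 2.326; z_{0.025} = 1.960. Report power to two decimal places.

For two equal groups, power = Φ(d·√(n/2) − z_{α/2}).
d·√(n/2) = 0.45 × √(22/2) = 0.45 × 3.317 = 1.492.
z_β = 1.492 − 1.960 = -0.468.
Power = Φ(-0.468) = 0.320.

power ≈ 0.32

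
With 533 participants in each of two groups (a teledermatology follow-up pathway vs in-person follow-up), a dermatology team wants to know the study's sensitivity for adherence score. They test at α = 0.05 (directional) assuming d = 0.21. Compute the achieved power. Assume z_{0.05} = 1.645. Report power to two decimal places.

power ≈ 0.96

For two equal groups, power = Φ(d·√(n/2) − z_{α}).
d·√(n/2) = 0.21 × √(533/2) = 0.21 × 16.325 = 3.428.
z_β = 3.428 − 1.645 = 1.783.
Power = Φ(1.783) = 0.963.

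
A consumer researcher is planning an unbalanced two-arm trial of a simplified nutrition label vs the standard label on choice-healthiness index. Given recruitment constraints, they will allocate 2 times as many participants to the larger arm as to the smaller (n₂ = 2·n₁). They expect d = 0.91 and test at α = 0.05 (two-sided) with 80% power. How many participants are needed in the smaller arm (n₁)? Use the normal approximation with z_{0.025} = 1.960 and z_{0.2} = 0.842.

With allocation ratio k = n₂/n₁ = 2, Var(x̄₁−x̄₂) = σ²(1/n₁ + 1/(k·n₁)) = σ²·(k+1)/(k·n₁).
So n₁ = (1 + 1/k)·((z_{α/2} + z_β)/d)² = 1.500 × (2.802/0.91)².
n₁ = 1.500 × 9.48 = 14.2.
Round up: n₁ = 15, giving n₂ = 2 × 15 = 30.

n₁ = 15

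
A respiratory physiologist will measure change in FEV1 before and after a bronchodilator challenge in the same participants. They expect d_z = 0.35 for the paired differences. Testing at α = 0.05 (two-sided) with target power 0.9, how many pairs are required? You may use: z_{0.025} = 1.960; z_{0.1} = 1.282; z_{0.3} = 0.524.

For a paired (one-sample on differences) test: n = ((z_{α/2} + z_β) / d)².
z_{α/2} + z_β = 1.960 + 1.282 = 3.242.
n = (3.242 / 0.35)² = 9.263² = 85.80.
Round up.

n = 86 pairs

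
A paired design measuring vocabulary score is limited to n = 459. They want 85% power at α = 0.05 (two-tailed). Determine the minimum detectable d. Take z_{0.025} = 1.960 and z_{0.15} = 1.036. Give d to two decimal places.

For a single sample (or paired design) of n = 459: d_min = (z_{α/2} + z_β)/√n.
z-sum = 1.960 + 1.036 = 2.996.
d_min = 2.996 / √459 = 2.996 / 21.424 = 0.140.

d_min ≈ 0.14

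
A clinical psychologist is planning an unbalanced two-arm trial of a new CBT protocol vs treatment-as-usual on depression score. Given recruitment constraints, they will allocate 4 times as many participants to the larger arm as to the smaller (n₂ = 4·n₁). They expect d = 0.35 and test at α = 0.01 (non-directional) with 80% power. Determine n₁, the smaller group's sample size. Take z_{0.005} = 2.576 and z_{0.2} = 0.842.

With allocation ratio k = n₂/n₁ = 4, Var(x̄₁−x̄₂) = σ²(1/n₁ + 1/(k·n₁)) = σ²·(k+1)/(k·n₁).
So n₁ = (1 + 1/k)·((z_{α/2} + z_β)/d)² = 1.250 × (3.418/0.35)².
n₁ = 1.250 × 95.37 = 119.2.
Round up: n₁ = 120, giving n₂ = 4 × 120 = 480.

n₁ = 120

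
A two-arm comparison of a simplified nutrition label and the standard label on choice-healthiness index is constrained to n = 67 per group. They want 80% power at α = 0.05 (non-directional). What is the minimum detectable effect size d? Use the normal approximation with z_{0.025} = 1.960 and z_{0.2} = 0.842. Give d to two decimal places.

For two independent groups of n = 67 each: d_min = (z_{α/2} + z_β)·√(2/n).
z-sum = 1.960 + 0.842 = 2.802.
d_min = 2.802 × √(2/67) = 2.802 × 0.1728 = 0.484.

d_min ≈ 0.48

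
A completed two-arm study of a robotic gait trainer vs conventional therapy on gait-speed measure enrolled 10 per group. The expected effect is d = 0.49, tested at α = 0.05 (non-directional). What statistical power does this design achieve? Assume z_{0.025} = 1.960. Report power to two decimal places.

power ≈ 0.19

For two equal groups, power = Φ(d·√(n/2) − z_{α/2}).
d·√(n/2) = 0.49 × √(10/2) = 0.49 × 2.236 = 1.096.
z_β = 1.096 − 1.960 = -0.864.
Power = Φ(-0.864) = 0.194.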